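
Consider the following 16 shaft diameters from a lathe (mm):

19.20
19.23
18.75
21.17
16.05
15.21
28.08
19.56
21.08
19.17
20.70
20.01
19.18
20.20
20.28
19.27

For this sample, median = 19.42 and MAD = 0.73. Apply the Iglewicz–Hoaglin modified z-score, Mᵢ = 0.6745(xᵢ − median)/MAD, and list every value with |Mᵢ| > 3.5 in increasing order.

|Mᵢ| > 3.5 ⇔ |xᵢ − 19.42| > 3.5·0.73/0.6745 = 3.79.
So outliers lie outside [15.63, 23.21].
15.21: M = -3.89 → outlier.
28.08: M = 8.00 → outlier.

15.21, 28.08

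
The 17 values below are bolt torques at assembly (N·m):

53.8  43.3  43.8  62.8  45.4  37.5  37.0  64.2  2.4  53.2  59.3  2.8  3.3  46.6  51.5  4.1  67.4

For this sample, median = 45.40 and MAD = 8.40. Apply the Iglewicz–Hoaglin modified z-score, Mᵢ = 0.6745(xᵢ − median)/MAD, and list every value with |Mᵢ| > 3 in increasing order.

|Mᵢ| > 3 ⇔ |xᵢ − 45.40| > 3·8.40/0.6745 = 37.36.
So outliers lie outside [8.04, 82.76].
2.4: M = -3.45 → outlier.
2.8: M = -3.42 → outlier.
3.3: M = -3.38 → outlier.
4.1: M = -3.32 → outlier.

2.4, 2.8, 3.3, 4.1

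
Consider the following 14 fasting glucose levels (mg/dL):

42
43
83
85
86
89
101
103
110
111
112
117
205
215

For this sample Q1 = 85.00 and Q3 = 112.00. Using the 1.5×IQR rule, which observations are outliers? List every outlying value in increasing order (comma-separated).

IQR = Q3 − Q1 = 112.00 − 85.00 = 27.00.
Lower fence = Q1 − 1.5·IQR = 85.00 − 40.50 = 44.50.
Upper fence = Q3 + 1.5·IQR = 112.00 + 40.50 = 152.50.
42 < 44.50 → outlier.
43 < 44.50 → outlier.
205 > 152.50 → outlier.
215 > 152.50 → outlier.
All remaining values lie within [44.50, 152.50].

42, 43, 205, 215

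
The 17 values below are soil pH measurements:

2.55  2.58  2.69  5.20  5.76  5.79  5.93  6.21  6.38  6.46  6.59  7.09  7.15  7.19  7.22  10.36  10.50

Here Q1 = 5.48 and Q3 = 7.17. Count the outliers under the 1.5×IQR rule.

IQR = 1.69; fences at 5.48 − 2.535 = 2.945 and 7.17 + 2.535 = 9.705.
Outside the cutoffs: 2.55, 2.58, 2.69, 10.36, 10.50.

5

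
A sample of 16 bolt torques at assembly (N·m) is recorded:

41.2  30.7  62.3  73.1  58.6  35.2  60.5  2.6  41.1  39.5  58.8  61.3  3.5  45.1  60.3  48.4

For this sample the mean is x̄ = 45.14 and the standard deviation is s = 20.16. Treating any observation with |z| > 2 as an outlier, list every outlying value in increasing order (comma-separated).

Cutoffs at x̄ ± 2s: 45.14 ± 2·20.16 = [4.82, 85.46].
2.6: z = -2.11, |z| > 2 → outlier.
3.5: z = -2.07, |z| > 2 → outlier.
Every other value lies within [4.82, 85.46].

2.6, 3.5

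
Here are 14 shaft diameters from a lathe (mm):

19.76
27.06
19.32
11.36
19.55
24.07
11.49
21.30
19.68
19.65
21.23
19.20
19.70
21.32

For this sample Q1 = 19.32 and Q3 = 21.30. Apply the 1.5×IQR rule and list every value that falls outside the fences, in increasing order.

IQR = Q3 − Q1 = 21.30 − 19.32 = 1.98.
Lower fence = Q1 − 1.5·IQR = 19.32 − 2.97 = 16.35.
Upper fence = Q3 + 1.5·IQR = 21.30 + 2.97 = 24.27.
11.36 < 16.35 → outlier.
11.49 < 16.35 → outlier.
27.06 > 24.27 → outlier.
All remaining values lie within [16.35, 24.27].

11.36, 11.49, 27.06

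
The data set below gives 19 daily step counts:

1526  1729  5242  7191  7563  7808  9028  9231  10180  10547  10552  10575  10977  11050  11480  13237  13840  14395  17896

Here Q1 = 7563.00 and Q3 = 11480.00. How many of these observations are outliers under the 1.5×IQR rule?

2

IQR = 3917.00; fences at 7563.00 − 5875.50 = 1687.50 and 11480.00 + 5875.50 = 17355.50.
Outside the cutoffs: 1526, 17896.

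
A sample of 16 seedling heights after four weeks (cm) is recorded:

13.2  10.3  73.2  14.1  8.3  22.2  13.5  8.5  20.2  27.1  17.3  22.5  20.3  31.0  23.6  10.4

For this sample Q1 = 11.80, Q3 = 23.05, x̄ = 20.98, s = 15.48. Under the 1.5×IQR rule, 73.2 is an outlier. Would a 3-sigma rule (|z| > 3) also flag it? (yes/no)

z = (73.2 − 20.98) / 15.48 = 3.37.
|z| = 3.37 > 3.

yes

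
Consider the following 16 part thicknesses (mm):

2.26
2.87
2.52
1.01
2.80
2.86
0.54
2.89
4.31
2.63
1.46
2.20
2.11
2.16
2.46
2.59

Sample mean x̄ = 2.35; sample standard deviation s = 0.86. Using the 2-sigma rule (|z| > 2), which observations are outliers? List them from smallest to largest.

Cutoffs at x̄ ± 2s: 2.35 ± 2·0.86 = [0.63, 4.07].
0.54: z = -2.10, |z| > 2 → outlier.
4.31: z = 2.28, |z| > 2 → outlier.
Every other value lies within [0.63, 4.07].

0.54, 4.31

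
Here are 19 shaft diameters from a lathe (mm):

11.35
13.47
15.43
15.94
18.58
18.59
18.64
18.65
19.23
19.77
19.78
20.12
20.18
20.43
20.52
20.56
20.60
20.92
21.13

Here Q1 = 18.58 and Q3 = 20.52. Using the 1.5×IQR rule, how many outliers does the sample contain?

IQR = 1.94; fences at 18.58 − 2.91 = 15.67 and 20.52 + 2.91 = 23.43.
Outside the cutoffs: 11.35, 13.47, 15.43.

3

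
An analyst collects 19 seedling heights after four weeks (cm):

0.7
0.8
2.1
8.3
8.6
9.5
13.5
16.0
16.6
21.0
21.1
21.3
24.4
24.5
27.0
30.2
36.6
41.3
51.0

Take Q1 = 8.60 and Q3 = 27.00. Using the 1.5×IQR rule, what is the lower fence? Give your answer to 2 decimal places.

-19.00

IQR = Q3 − Q1 = 27.00 − 8.60 = 18.40.
Lower fence = Q1 − 1.5·IQR = 8.60 − 27.60 = -19.00.
Upper fence = Q3 + 1.5·IQR = 27.00 + 27.60 = 54.60.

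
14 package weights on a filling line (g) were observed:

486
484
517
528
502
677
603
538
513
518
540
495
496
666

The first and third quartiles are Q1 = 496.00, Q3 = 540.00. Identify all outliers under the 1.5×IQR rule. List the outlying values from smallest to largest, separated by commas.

IQR = Q3 − Q1 = 540.00 − 496.00 = 44.00.
Lower fence = Q1 − 1.5·IQR = 496.00 − 66.00 = 430.00.
Upper fence = Q3 + 1.5·IQR = 540.00 + 66.00 = 606.00.
666 > 606.00 → outlier.
677 > 606.00 → outlier.
All remaining values lie within [430.00, 606.00].

666, 677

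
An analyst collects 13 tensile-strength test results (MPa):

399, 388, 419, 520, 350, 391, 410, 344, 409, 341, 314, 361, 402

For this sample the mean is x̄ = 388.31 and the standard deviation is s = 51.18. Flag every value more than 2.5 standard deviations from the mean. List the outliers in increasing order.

520

Cutoffs at x̄ ± 2.5s: 388.31 ± 2.5·51.18 = [260.36, 516.26].
520: z = 2.57, |z| > 2.5 → outlier.
Every other value lies within [260.36, 516.26].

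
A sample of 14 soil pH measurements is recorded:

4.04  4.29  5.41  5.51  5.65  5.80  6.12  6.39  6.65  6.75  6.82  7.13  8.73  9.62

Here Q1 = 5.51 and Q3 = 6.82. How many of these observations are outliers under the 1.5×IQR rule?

IQR = 1.31; fences at 5.51 − 1.965 = 3.545 and 6.82 + 1.965 = 8.785.
Outside the cutoffs: 9.62.

1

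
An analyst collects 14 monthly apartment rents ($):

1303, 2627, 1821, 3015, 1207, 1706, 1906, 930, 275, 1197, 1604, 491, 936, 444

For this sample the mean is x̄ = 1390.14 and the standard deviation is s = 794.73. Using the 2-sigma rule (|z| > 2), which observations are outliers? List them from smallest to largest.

3015

Cutoffs at x̄ ± 2s: 1390.14 ± 2·794.73 = [-199.32, 2979.60].
3015: z = 2.04, |z| > 2 → outlier.
Every other value lies within [-199.32, 2979.60].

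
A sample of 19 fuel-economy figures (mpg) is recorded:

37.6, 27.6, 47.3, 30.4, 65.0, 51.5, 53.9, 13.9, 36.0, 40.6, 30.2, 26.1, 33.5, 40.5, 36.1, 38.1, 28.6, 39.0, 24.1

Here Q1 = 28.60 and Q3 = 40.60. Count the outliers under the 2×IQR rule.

IQR = 12.00; fences at 28.60 − 24.00 = 4.60 and 40.60 + 24.00 = 64.60.
Outside the cutoffs: 65.0.

1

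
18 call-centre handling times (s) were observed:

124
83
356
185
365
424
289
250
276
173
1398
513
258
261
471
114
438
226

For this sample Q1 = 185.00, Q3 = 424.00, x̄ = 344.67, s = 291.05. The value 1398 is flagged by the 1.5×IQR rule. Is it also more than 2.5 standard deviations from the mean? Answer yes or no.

z = (1398 − 344.67) / 291.05 = 3.62.
|z| = 3.62 > 2.5.

yes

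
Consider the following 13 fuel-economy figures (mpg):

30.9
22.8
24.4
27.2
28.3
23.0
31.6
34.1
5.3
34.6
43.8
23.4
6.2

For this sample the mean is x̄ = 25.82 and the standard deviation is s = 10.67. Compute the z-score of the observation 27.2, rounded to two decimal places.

0.13

z = (27.2 − 25.82) / 10.67 = 0.13.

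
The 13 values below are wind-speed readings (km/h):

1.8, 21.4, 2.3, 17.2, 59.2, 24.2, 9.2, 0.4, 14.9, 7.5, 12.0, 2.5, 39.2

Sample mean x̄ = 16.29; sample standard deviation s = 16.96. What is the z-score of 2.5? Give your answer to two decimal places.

z = (2.5 − 16.29) / 16.96 = -0.81.

-0.81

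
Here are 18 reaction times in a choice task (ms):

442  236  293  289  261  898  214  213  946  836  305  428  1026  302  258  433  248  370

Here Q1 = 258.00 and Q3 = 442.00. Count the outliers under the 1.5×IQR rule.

IQR = 184.00; fences at 258.00 − 276.00 = -18.00 and 442.00 + 276.00 = 718.00.
Outside the cutoffs: 836, 898, 946, 1026.

4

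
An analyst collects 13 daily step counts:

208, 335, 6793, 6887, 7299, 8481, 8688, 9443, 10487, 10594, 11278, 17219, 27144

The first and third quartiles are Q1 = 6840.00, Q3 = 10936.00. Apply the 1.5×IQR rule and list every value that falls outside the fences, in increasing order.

208, 335, 17219, 27144

IQR = Q3 − Q1 = 10936.00 − 6840.00 = 4096.00.
Lower fence = Q1 − 1.5·IQR = 6840.00 − 6144.00 = 696.00.
Upper fence = Q3 + 1.5·IQR = 10936.00 + 6144.00 = 17080.00.
208 < 696.00 → outlier.
335 < 696.00 → outlier.
17219 > 17080.00 → outlier.
27144 > 17080.00 → outlier.
All remaining values lie within [696.00, 17080.00].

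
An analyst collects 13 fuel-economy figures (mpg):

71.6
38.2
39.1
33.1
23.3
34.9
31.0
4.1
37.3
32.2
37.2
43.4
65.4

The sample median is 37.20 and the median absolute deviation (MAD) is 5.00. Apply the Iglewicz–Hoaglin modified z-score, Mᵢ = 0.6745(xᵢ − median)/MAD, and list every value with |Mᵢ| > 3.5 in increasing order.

4.1, 65.4, 71.6

|Mᵢ| > 3.5 ⇔ |xᵢ − 37.20| > 3.5·5.00/0.6745 = 25.95.
So outliers lie outside [11.25, 63.15].
4.1: M = -4.47 → outlier.
65.4: M = 3.80 → outlier.
71.6: M = 4.64 → outlier.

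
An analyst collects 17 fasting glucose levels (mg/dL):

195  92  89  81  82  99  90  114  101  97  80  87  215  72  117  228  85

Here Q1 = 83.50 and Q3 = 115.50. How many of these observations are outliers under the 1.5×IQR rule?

IQR = 32.00; fences at 83.50 − 48.00 = 35.50 and 115.50 + 48.00 = 163.50.
Outside the cutoffs: 195, 215, 228.

3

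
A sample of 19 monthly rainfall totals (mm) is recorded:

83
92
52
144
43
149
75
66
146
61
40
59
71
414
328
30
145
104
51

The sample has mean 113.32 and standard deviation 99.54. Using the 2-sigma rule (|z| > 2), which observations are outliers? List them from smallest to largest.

328, 414

Cutoffs at x̄ ± 2s: 113.32 ± 2·99.54 = [-85.76, 312.40].
328: z = 2.16, |z| > 2 → outlier.
414: z = 3.02, |z| > 2 → outlier.
Every other value lies within [-85.76, 312.40].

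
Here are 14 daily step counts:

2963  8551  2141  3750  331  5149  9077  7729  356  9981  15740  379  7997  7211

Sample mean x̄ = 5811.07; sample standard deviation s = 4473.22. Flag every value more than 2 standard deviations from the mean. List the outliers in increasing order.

15740

Cutoffs at x̄ ± 2s: 5811.07 ± 2·4473.22 = [-3135.37, 14757.51].
15740: z = 2.22, |z| > 2 → outlier.
Every other value lies within [-3135.37, 14757.51].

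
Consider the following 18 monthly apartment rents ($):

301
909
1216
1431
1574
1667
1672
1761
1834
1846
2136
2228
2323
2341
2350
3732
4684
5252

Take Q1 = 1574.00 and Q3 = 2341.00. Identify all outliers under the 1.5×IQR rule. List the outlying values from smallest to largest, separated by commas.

IQR = Q3 − Q1 = 2341.00 − 1574.00 = 767.00.
Lower fence = Q1 − 1.5·IQR = 1574.00 − 1150.50 = 423.50.
Upper fence = Q3 + 1.5·IQR = 2341.00 + 1150.50 = 3491.50.
301 < 423.50 → outlier.
3732 > 3491.50 → outlier.
4684 > 3491.50 → outlier.
5252 > 3491.50 → outlier.
All remaining values lie within [423.50, 3491.50].

301, 3732, 4684, 5252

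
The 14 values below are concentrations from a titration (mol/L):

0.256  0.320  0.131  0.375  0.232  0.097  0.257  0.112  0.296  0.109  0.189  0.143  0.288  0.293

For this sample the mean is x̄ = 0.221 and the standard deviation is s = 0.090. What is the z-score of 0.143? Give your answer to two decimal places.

z = (0.143 − 0.221) / 0.090 = -0.87.

-0.87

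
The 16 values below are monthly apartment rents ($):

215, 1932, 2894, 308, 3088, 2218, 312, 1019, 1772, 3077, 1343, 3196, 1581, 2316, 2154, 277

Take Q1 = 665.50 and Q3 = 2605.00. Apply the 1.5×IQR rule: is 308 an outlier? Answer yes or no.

IQR = Q3 − Q1 = 2605.00 − 665.50 = 1939.50.
Lower fence = Q1 − 1.5·IQR = 665.50 − 2909.25 = -2243.75.
Upper fence = Q3 + 1.5·IQR = 2605.00 + 2909.25 = 5514.25.
308 lies within [-2243.75, 5514.25].

no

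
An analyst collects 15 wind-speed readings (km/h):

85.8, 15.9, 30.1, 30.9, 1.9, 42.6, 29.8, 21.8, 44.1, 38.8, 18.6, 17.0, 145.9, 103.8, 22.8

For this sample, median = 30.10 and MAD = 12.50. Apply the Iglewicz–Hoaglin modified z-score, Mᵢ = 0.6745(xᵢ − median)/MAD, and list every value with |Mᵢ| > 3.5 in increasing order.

103.8, 145.9

|Mᵢ| > 3.5 ⇔ |xᵢ − 30.10| > 3.5·12.50/0.6745 = 64.86.
So outliers lie outside [-34.76, 94.96].
103.8: M = 3.98 → outlier.
145.9: M = 6.25 → outlier.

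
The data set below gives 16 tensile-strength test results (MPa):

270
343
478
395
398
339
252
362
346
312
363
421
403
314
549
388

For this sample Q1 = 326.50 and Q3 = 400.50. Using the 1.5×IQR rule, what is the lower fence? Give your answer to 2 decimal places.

IQR = Q3 − Q1 = 400.50 − 326.50 = 74.00.
Lower fence = Q1 − 1.5·IQR = 326.50 − 111.00 = 215.50.
Upper fence = Q3 + 1.5·IQR = 400.50 + 111.00 = 511.50.

215.50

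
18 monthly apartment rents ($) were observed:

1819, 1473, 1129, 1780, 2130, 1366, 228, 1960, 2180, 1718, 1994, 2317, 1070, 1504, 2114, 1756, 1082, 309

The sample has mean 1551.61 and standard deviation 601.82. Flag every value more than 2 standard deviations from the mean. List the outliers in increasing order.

228, 309

Cutoffs at x̄ ± 2s: 1551.61 ± 2·601.82 = [347.97, 2755.25].
228: z = -2.20, |z| > 2 → outlier.
309: z = -2.06, |z| > 2 → outlier.
Every other value lies within [347.97, 2755.25].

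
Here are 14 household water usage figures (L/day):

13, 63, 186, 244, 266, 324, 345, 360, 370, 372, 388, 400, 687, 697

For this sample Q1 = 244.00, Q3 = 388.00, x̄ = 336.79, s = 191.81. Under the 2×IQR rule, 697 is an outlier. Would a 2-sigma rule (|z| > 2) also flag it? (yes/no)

no

z = (697 − 336.79) / 191.81 = 1.88.
|z| = 1.88 ≤ 2.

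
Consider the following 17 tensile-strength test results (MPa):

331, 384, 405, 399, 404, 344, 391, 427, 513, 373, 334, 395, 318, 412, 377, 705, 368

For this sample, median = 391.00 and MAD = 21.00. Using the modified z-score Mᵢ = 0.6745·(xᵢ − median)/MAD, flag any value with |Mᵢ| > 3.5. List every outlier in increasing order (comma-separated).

|Mᵢ| > 3.5 ⇔ |xᵢ − 391.00| > 3.5·21.00/0.6745 = 108.97.
So outliers lie outside [282.03, 499.97].
513: M = 3.92 → outlier.
705: M = 10.09 → outlier.

513, 705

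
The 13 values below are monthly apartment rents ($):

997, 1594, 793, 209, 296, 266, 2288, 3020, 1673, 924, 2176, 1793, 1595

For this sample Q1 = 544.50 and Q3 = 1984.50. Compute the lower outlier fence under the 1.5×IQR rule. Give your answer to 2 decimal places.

-1615.50

IQR = Q3 − Q1 = 1984.50 − 544.50 = 1440.00.
Lower fence = Q1 − 1.5·IQR = 544.50 − 2160.00 = -1615.50.
Upper fence = Q3 + 1.5·IQR = 1984.50 + 2160.00 = 4144.50.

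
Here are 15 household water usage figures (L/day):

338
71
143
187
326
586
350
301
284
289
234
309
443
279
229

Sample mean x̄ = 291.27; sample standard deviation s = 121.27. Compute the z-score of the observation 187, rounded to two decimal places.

z = (187 − 291.27) / 121.27 = -0.86.

-0.86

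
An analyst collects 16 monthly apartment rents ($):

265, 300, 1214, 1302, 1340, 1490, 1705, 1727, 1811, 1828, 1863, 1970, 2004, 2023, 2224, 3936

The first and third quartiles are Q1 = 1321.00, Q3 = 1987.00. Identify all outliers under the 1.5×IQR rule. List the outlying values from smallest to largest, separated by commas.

265, 300, 3936

IQR = Q3 − Q1 = 1987.00 − 1321.00 = 666.00.
Lower fence = Q1 − 1.5·IQR = 1321.00 − 999.00 = 322.00.
Upper fence = Q3 + 1.5·IQR = 1987.00 + 999.00 = 2986.00.
265 < 322.00 → outlier.
300 < 322.00 → outlier.
3936 > 2986.00 → outlier.
All remaining values lie within [322.00, 2986.00].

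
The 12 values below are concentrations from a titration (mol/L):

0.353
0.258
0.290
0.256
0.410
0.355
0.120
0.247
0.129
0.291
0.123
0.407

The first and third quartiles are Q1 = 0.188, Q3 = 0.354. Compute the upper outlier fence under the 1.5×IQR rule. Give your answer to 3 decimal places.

0.603

IQR = Q3 − Q1 = 0.354 − 0.188 = 0.166.
Lower fence = Q1 − 1.5·IQR = 0.188 − 0.249 = -0.061.
Upper fence = Q3 + 1.5·IQR = 0.354 + 0.249 = 0.603.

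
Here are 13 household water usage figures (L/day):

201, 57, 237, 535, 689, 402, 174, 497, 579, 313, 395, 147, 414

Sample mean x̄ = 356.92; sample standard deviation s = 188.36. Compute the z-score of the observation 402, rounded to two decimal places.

0.24

z = (402 − 356.92) / 188.36 = 0.24.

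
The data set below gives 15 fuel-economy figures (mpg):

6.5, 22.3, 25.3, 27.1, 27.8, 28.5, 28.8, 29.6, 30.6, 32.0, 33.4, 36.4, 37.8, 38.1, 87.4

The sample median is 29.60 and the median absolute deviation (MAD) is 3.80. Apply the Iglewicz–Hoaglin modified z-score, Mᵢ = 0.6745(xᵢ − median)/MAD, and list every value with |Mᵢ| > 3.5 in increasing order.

|Mᵢ| > 3.5 ⇔ |xᵢ − 29.60| > 3.5·3.80/0.6745 = 19.72.
So outliers lie outside [9.88, 49.32].
6.5: M = -4.10 → outlier.
87.4: M = 10.26 → outlier.

6.5, 87.4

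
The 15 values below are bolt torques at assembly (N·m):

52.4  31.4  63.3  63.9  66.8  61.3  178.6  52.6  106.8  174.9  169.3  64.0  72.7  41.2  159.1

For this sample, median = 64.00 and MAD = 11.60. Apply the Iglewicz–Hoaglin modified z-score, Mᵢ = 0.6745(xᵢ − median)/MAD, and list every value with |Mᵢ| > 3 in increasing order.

|Mᵢ| > 3 ⇔ |xᵢ − 64.00| > 3·11.60/0.6745 = 51.59.
So outliers lie outside [12.41, 115.59].
159.1: M = 5.53 → outlier.
169.3: M = 6.12 → outlier.
174.9: M = 6.45 → outlier.
178.6: M = 6.66 → outlier.

159.1, 169.3, 174.9, 178.6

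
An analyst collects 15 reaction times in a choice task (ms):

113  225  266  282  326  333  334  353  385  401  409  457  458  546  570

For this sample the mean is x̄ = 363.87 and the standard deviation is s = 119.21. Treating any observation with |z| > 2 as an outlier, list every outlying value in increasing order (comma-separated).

Cutoffs at x̄ ± 2s: 363.87 ± 2·119.21 = [125.45, 602.29].
113: z = -2.10, |z| > 2 → outlier.
Every other value lies within [125.45, 602.29].

113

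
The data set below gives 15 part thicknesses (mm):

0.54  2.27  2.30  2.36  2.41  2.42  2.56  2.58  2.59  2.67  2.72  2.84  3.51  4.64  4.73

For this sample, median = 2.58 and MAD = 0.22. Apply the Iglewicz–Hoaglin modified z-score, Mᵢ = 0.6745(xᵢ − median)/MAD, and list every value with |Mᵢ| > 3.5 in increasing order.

0.54, 4.64, 4.73

|Mᵢ| > 3.5 ⇔ |xᵢ − 2.58| > 3.5·0.22/0.6745 = 1.14.
So outliers lie outside [1.44, 3.72].
0.54: M = -6.25 → outlier.
4.64: M = 6.32 → outlier.
4.73: M = 6.59 → outlier.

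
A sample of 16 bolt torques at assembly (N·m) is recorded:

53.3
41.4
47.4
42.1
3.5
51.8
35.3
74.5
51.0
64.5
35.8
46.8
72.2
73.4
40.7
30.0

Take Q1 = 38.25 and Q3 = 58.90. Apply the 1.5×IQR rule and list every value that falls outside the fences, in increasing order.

IQR = Q3 − Q1 = 58.90 − 38.25 = 20.65.
Lower fence = Q1 − 1.5·IQR = 38.25 − 30.975 = 7.275.
Upper fence = Q3 + 1.5·IQR = 58.90 + 30.975 = 89.875.
3.5 < 7.275 → outlier.
All remaining values lie within [7.275, 89.875].

3.5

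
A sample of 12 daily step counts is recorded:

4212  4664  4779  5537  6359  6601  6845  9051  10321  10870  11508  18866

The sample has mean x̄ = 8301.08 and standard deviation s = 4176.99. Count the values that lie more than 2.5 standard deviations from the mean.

1

Cutoffs: x̄ ± 2.5s = [-2141.395, 18743.555].
Outside the cutoffs: 18866.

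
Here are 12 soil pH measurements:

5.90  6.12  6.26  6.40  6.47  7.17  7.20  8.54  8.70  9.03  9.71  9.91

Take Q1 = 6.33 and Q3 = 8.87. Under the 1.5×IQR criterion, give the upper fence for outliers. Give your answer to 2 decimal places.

IQR = Q3 − Q1 = 8.87 − 6.33 = 2.54.
Lower fence = Q1 − 1.5·IQR = 6.33 − 3.81 = 2.52.
Upper fence = Q3 + 1.5·IQR = 8.87 + 3.81 = 12.68.

12.68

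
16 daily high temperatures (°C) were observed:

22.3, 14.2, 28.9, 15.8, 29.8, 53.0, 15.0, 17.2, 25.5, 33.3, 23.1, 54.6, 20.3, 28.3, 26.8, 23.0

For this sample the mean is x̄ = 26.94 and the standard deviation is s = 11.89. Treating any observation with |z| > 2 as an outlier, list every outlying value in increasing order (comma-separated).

Cutoffs at x̄ ± 2s: 26.94 ± 2·11.89 = [3.16, 50.72].
53.0: z = 2.19, |z| > 2 → outlier.
54.6: z = 2.33, |z| > 2 → outlier.
Every other value lies within [3.16, 50.72].

53.0, 54.6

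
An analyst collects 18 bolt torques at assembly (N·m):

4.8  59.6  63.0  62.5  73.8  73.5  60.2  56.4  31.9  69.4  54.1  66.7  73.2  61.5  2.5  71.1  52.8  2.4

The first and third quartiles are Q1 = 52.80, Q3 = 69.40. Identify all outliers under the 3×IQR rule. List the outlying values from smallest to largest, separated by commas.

2.4, 2.5

IQR = Q3 − Q1 = 69.40 − 52.80 = 16.60.
Lower fence = Q1 − 3·IQR = 52.80 − 49.80 = 3.00.
Upper fence = Q3 + 3·IQR = 69.40 + 49.80 = 119.20.
2.4 < 3.00 → outlier.
2.5 < 3.00 → outlier.
All remaining values lie within [3.00, 119.20].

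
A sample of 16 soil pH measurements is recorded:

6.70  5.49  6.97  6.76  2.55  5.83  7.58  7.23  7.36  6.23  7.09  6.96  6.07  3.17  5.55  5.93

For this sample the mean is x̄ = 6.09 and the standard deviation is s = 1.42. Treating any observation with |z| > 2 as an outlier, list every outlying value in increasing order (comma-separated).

2.55, 3.17

Cutoffs at x̄ ± 2s: 6.09 ± 2·1.42 = [3.25, 8.93].
2.55: z = -2.49, |z| > 2 → outlier.
3.17: z = -2.06, |z| > 2 → outlier.
Every other value lies within [3.25, 8.93].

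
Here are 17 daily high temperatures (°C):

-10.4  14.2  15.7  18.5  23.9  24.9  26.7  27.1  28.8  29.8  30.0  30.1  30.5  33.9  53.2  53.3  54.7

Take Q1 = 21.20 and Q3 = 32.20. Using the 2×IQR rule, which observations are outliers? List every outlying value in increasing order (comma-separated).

IQR = Q3 − Q1 = 32.20 − 21.20 = 11.00.
Lower fence = Q1 − 2·IQR = 21.20 − 22.00 = -0.80.
Upper fence = Q3 + 2·IQR = 32.20 + 22.00 = 54.20.
-10.4 < -0.80 → outlier.
54.7 > 54.20 → outlier.
All remaining values lie within [-0.80, 54.20].

-10.4, 54.7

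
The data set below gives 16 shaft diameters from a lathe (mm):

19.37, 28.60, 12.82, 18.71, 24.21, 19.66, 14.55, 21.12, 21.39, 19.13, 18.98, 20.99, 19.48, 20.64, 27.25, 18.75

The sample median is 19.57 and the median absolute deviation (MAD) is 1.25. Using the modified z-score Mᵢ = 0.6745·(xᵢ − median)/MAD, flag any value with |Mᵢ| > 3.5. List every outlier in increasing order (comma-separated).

12.82, 27.25, 28.60

|Mᵢ| > 3.5 ⇔ |xᵢ − 19.57| > 3.5·1.25/0.6745 = 6.49.
So outliers lie outside [13.08, 26.06].
12.82: M = -3.64 → outlier.
27.25: M = 4.14 → outlier.
28.60: M = 4.87 → outlier.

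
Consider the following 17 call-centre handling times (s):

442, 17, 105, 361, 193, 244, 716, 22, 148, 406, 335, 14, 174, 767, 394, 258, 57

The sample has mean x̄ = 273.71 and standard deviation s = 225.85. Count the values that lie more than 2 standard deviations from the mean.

1

Cutoffs: x̄ ± 2s = [-177.99, 725.41].
Outside the cutoffs: 767.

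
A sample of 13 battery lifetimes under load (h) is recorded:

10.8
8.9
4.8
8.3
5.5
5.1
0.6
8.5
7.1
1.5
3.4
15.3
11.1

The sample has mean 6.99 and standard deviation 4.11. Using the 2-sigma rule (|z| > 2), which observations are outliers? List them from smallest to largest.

Cutoffs at x̄ ± 2s: 6.99 ± 2·4.11 = [-1.23, 15.21].
15.3: z = 2.02, |z| > 2 → outlier.
Every other value lies within [-1.23, 15.21].

15.3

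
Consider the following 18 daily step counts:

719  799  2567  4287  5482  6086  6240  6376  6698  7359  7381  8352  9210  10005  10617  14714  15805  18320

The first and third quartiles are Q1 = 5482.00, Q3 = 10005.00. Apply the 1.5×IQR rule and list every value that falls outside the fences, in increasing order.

IQR = Q3 − Q1 = 10005.00 − 5482.00 = 4523.00.
Lower fence = Q1 − 1.5·IQR = 5482.00 − 6784.50 = -1302.50.
Upper fence = Q3 + 1.5·IQR = 10005.00 + 6784.50 = 16789.50.
18320 > 16789.50 → outlier.
All remaining values lie within [-1302.50, 16789.50].

18320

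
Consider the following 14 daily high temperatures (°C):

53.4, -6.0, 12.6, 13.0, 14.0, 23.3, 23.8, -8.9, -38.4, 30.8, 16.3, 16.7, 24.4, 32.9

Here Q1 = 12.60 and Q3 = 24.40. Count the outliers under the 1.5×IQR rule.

4

IQR = 11.80; fences at 12.60 − 17.70 = -5.10 and 24.40 + 17.70 = 42.10.
Outside the cutoffs: -38.4, -8.9, -6.0, 53.4.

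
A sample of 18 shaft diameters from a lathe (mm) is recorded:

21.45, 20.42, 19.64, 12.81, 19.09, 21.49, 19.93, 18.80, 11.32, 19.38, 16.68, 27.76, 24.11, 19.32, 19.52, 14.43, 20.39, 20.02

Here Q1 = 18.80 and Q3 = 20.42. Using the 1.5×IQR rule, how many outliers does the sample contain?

5

IQR = 1.62; fences at 18.80 − 2.43 = 16.37 and 20.42 + 2.43 = 22.85.
Outside the cutoffs: 11.32, 12.81, 14.43, 24.11, 27.76.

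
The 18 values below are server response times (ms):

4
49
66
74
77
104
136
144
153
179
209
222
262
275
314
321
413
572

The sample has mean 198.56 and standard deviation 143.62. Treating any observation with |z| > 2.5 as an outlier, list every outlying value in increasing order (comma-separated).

572

Cutoffs at x̄ ± 2.5s: 198.56 ± 2.5·143.62 = [-160.49, 557.61].
572: z = 2.60, |z| > 2.5 → outlier.
Every other value lies within [-160.49, 557.61].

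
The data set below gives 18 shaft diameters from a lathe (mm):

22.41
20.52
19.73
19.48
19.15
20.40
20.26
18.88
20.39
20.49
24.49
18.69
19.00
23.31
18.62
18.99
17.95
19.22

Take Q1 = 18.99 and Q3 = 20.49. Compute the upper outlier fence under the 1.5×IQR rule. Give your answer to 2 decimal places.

IQR = Q3 − Q1 = 20.49 − 18.99 = 1.50.
Lower fence = Q1 − 1.5·IQR = 18.99 − 2.25 = 16.74.
Upper fence = Q3 + 1.5·IQR = 20.49 + 2.25 = 22.74.

22.74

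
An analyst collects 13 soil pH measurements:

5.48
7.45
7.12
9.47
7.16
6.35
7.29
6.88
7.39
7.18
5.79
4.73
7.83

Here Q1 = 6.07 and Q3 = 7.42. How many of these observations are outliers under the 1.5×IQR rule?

1

IQR = 1.35; fences at 6.07 − 2.025 = 4.045 and 7.42 + 2.025 = 9.445.
Outside the cutoffs: 9.47.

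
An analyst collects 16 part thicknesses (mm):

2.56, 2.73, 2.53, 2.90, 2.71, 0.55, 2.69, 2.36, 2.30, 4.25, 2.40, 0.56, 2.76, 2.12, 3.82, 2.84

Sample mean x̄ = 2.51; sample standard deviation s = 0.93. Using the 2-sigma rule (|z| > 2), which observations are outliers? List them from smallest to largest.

0.55, 0.56

Cutoffs at x̄ ± 2s: 2.51 ± 2·0.93 = [0.65, 4.37].
0.55: z = -2.11, |z| > 2 → outlier.
0.56: z = -2.10, |z| > 2 → outlier.
Every other value lies within [0.65, 4.37].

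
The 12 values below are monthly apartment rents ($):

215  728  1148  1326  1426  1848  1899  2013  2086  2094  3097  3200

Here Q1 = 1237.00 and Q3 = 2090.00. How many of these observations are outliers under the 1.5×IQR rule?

IQR = 853.00; fences at 1237.00 − 1279.50 = -42.50 and 2090.00 + 1279.50 = 3369.50.
Every value lies within the cutoffs.

0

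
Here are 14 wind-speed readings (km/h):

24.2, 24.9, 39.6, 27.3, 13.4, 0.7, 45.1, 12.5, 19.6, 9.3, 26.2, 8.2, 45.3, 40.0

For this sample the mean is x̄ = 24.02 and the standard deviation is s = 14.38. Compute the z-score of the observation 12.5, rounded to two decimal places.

z = (12.5 − 24.02) / 14.38 = -0.80.

-0.80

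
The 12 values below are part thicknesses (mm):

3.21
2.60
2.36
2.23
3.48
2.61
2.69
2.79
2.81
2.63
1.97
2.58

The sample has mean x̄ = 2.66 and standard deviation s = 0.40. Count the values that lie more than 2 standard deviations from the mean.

1

Cutoffs: x̄ ± 2s = [1.86, 3.46].
Outside the cutoffs: 3.48.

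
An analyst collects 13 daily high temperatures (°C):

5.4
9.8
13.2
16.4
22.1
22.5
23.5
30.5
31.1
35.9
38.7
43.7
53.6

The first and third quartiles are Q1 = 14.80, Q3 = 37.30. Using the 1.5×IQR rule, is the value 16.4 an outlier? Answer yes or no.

IQR = Q3 − Q1 = 37.30 − 14.80 = 22.50.
Lower fence = Q1 − 1.5·IQR = 14.80 − 33.75 = -18.95.
Upper fence = Q3 + 1.5·IQR = 37.30 + 33.75 = 71.05.
16.4 lies within [-18.95, 71.05].

no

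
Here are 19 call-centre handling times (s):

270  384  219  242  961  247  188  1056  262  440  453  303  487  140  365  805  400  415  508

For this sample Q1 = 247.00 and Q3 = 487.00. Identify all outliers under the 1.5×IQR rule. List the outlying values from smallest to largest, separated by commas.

961, 1056

IQR = Q3 − Q1 = 487.00 − 247.00 = 240.00.
Lower fence = Q1 − 1.5·IQR = 247.00 − 360.00 = -113.00.
Upper fence = Q3 + 1.5·IQR = 487.00 + 360.00 = 847.00.
961 > 847.00 → outlier.
1056 > 847.00 → outlier.
All remaining values lie within [-113.00, 847.00].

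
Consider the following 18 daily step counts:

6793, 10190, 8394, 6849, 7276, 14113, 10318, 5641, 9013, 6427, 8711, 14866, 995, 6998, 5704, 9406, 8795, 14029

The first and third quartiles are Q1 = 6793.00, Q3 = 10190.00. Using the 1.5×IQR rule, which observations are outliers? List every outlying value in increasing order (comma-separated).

995

IQR = Q3 − Q1 = 10190.00 − 6793.00 = 3397.00.
Lower fence = Q1 − 1.5·IQR = 6793.00 − 5095.50 = 1697.50.
Upper fence = Q3 + 1.5·IQR = 10190.00 + 5095.50 = 15285.50.
995 < 1697.50 → outlier.
All remaining values lie within [1697.50, 15285.50].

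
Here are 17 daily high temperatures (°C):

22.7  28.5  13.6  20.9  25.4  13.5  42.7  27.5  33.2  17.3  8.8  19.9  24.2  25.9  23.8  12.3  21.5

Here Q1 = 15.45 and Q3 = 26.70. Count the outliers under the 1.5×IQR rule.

IQR = 11.25; fences at 15.45 − 16.875 = -1.425 and 26.70 + 16.875 = 43.575.
Every value lies within the cutoffs.

0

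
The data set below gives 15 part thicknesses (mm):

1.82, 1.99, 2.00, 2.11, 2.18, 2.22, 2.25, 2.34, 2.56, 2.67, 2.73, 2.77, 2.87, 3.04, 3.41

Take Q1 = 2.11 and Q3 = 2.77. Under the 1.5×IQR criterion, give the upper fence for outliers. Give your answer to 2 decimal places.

3.76

IQR = Q3 − Q1 = 2.77 − 2.11 = 0.66.
Lower fence = Q1 − 1.5·IQR = 2.11 − 0.99 = 1.12.
Upper fence = Q3 + 1.5·IQR = 2.77 + 0.99 = 3.76.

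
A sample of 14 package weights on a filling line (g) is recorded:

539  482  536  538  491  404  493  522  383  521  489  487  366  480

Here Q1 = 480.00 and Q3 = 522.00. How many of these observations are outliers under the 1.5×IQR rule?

IQR = 42.00; fences at 480.00 − 63.00 = 417.00 and 522.00 + 63.00 = 585.00.
Outside the cutoffs: 366, 383, 404.

3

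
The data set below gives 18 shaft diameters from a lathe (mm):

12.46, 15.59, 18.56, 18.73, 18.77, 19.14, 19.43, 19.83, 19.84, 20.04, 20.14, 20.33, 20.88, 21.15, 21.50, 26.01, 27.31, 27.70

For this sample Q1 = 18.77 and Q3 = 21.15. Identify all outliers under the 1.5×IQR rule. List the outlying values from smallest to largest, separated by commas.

IQR = Q3 − Q1 = 21.15 − 18.77 = 2.38.
Lower fence = Q1 − 1.5·IQR = 18.77 − 3.57 = 15.20.
Upper fence = Q3 + 1.5·IQR = 21.15 + 3.57 = 24.72.
12.46 < 15.20 → outlier.
26.01 > 24.72 → outlier.
27.31 > 24.72 → outlier.
27.70 > 24.72 → outlier.
All remaining values lie within [15.20, 24.72].

12.46, 26.01, 27.31, 27.70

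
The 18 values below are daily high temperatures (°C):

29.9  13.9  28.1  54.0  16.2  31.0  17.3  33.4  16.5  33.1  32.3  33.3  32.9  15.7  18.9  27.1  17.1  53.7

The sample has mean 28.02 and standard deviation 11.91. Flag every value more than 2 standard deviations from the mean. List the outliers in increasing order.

53.7, 54.0

Cutoffs at x̄ ± 2s: 28.02 ± 2·11.91 = [4.20, 51.84].
53.7: z = 2.16, |z| > 2 → outlier.
54.0: z = 2.18, |z| > 2 → outlier.
Every other value lies within [4.20, 51.84].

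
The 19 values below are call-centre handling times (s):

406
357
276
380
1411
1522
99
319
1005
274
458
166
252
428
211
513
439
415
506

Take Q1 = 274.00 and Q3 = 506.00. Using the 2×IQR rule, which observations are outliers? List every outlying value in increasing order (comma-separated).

1005, 1411, 1522

IQR = Q3 − Q1 = 506.00 − 274.00 = 232.00.
Lower fence = Q1 − 2·IQR = 274.00 − 464.00 = -190.00.
Upper fence = Q3 + 2·IQR = 506.00 + 464.00 = 970.00.
1005 > 970.00 → outlier.
1411 > 970.00 → outlier.
1522 > 970.00 → outlier.
All remaining values lie within [-190.00, 970.00].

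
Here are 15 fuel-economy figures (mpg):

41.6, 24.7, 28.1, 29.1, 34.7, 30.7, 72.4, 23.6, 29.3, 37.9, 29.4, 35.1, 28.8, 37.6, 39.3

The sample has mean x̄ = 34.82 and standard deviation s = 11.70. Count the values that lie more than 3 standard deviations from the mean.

Cutoffs: x̄ ± 3s = [-0.28, 69.92].
Outside the cutoffs: 72.4.

1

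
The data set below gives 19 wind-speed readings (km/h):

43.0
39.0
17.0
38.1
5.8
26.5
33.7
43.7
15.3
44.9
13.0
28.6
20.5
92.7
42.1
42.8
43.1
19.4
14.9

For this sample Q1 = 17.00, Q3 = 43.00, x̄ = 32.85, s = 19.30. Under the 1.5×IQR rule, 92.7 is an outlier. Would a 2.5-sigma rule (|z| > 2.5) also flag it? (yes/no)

z = (92.7 − 32.85) / 19.30 = 3.10.
|z| = 3.10 > 2.5.

yes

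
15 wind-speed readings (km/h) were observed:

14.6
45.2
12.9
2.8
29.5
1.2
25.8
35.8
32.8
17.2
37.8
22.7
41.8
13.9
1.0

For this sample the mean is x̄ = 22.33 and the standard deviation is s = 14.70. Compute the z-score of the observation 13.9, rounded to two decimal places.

-0.57

z = (13.9 − 22.33) / 14.70 = -0.57.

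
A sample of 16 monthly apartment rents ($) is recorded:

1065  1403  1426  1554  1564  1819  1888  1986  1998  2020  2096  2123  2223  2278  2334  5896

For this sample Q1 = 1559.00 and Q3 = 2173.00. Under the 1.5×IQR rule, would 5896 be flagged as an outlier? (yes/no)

IQR = Q3 − Q1 = 2173.00 − 1559.00 = 614.00.
Lower fence = Q1 − 1.5·IQR = 1559.00 − 921.00 = 638.00.
Upper fence = Q3 + 1.5·IQR = 2173.00 + 921.00 = 3094.00.
5896 lies above the upper fence.

yes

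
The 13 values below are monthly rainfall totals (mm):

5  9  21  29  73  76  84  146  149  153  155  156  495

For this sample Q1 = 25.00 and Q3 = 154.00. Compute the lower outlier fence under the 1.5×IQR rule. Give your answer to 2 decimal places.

-168.50

IQR = Q3 − Q1 = 154.00 − 25.00 = 129.00.
Lower fence = Q1 − 1.5·IQR = 25.00 − 193.50 = -168.50.
Upper fence = Q3 + 1.5·IQR = 154.00 + 193.50 = 347.50.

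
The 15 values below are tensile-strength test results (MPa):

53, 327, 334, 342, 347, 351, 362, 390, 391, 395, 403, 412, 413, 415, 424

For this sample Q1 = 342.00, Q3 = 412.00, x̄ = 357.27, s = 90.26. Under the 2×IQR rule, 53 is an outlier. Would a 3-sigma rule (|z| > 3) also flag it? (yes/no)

yes

z = (53 − 357.27) / 90.26 = -3.37.
|z| = 3.37 > 3.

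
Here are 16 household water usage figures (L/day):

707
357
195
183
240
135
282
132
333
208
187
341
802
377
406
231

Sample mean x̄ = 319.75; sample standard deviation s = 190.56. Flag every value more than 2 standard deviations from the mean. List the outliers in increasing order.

707, 802

Cutoffs at x̄ ± 2s: 319.75 ± 2·190.56 = [-61.37, 700.87].
707: z = 2.03, |z| > 2 → outlier.
802: z = 2.53, |z| > 2 → outlier.
Every other value lies within [-61.37, 700.87].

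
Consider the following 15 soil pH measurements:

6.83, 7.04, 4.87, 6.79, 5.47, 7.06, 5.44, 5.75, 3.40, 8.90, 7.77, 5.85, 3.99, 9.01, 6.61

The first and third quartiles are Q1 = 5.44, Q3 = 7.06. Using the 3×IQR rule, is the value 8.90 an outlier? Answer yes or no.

IQR = Q3 − Q1 = 7.06 − 5.44 = 1.62.
Lower fence = Q1 − 3·IQR = 5.44 − 4.86 = 0.58.
Upper fence = Q3 + 3·IQR = 7.06 + 4.86 = 11.92.
8.90 lies within [0.58, 11.92].

no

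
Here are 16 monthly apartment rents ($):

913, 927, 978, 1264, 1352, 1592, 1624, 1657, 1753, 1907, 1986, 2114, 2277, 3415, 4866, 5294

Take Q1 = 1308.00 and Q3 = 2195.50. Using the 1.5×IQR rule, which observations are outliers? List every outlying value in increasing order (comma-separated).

IQR = Q3 − Q1 = 2195.50 − 1308.00 = 887.50.
Lower fence = Q1 − 1.5·IQR = 1308.00 − 1331.25 = -23.25.
Upper fence = Q3 + 1.5·IQR = 2195.50 + 1331.25 = 3526.75.
4866 > 3526.75 → outlier.
5294 > 3526.75 → outlier.
All remaining values lie within [-23.25, 3526.75].

4866, 5294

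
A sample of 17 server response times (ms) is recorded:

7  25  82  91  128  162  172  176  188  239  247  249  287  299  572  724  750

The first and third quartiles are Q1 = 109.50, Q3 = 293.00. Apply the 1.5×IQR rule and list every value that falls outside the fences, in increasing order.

IQR = Q3 − Q1 = 293.00 − 109.50 = 183.50.
Lower fence = Q1 − 1.5·IQR = 109.50 − 275.25 = -165.75.
Upper fence = Q3 + 1.5·IQR = 293.00 + 275.25 = 568.25.
572 > 568.25 → outlier.
724 > 568.25 → outlier.
750 > 568.25 → outlier.
All remaining values lie within [-165.75, 568.25].

572, 724, 750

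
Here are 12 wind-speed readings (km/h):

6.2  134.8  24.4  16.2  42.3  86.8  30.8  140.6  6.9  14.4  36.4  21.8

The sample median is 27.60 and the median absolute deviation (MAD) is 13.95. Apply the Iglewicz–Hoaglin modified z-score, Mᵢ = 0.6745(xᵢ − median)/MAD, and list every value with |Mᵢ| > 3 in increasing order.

|Mᵢ| > 3 ⇔ |xᵢ − 27.60| > 3·13.95/0.6745 = 62.05.
So outliers lie outside [-34.45, 89.65].
134.8: M = 5.18 → outlier.
140.6: M = 5.46 → outlier.

134.8, 140.6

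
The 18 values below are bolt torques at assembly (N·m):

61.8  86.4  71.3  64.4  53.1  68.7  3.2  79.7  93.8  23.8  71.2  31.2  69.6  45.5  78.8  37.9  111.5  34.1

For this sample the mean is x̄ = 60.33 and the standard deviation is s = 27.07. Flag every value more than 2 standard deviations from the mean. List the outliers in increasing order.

3.2

Cutoffs at x̄ ± 2s: 60.33 ± 2·27.07 = [6.19, 114.47].
3.2: z = -2.11, |z| > 2 → outlier.
Every other value lies within [6.19, 114.47].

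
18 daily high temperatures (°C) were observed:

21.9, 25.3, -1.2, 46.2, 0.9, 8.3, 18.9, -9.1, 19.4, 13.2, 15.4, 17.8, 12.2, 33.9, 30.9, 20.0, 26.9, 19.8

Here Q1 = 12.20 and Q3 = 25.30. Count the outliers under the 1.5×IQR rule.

IQR = 13.10; fences at 12.20 − 19.65 = -7.45 and 25.30 + 19.65 = 44.95.
Outside the cutoffs: -9.1, 46.2.

2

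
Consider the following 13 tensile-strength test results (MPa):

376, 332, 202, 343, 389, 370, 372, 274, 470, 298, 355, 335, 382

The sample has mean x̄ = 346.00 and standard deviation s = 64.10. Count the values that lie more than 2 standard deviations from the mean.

1

Cutoffs: x̄ ± 2s = [217.80, 474.20].
Outside the cutoffs: 202.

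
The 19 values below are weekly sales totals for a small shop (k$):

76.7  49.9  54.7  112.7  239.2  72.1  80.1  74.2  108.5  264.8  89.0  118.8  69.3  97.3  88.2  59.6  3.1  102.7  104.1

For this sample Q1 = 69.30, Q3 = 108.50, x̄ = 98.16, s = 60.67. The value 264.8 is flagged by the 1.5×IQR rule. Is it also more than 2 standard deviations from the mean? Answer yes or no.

yes

z = (264.8 − 98.16) / 60.67 = 2.75.
|z| = 2.75 > 2.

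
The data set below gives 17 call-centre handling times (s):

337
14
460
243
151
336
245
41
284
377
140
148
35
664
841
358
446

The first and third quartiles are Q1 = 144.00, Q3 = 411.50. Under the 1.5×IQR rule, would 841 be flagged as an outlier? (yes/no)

yes

IQR = Q3 − Q1 = 411.50 − 144.00 = 267.50.
Lower fence = Q1 − 1.5·IQR = 144.00 − 401.25 = -257.25.
Upper fence = Q3 + 1.5·IQR = 411.50 + 401.25 = 812.75.
841 lies above the upper fence.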